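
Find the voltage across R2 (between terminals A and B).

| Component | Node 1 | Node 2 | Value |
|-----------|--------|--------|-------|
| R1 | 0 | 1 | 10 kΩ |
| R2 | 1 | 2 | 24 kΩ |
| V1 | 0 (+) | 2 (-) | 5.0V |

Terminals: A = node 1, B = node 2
R1 and R2 are in series across V1 (node 0 → node 1 → node 2), and the output A–B is taken across R2, so this is a voltage divider.
Series current: I = V1/(R1 + R2) = 5/(10000 + 24000) = 5/34000 = 0.0001471 A
V_R2 = I × R2 = V1 × R2/(R1 + R2) = 5 × 24000/34000 = 3.529 V

Final answer: 3.529 V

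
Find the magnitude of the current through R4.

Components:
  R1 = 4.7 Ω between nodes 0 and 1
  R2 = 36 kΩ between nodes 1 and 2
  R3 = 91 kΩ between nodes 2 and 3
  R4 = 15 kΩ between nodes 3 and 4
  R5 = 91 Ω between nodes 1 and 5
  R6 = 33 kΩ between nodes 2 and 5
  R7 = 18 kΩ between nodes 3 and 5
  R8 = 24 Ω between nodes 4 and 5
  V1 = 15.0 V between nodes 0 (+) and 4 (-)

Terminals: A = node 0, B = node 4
Nodal analysis, taking node 4 as the 0 V reference.
Source V1 fixes V_0 = 15 V.
KCL at each unknown node (sum of currents leaving = 0; resistances in Ω):
  Node 1: (V_1 - 15)/4.7 + (V_1 - V_2)/36000 + (V_1 - V_5)/91 = 0
  Node 2: (V_2 - V_1)/36000 + (V_2 - V_3)/91000 + (V_2 - V_5)/33000 = 0
  Node 3: (V_3 - V_2)/91000 + (V_3 - 0)/15000 + (V_3 - V_5)/18000 = 0
  Node 5: (V_5 - V_1)/91 + (V_5 - V_2)/33000 + (V_5 - V_3)/18000 + (V_5 - 0)/24 = 0
Collecting terms (coefficients in siemens):
  0.2238·V_1 - 0.00002778·V_2 - 0.01099·V_5 = 3.191
  0.00006907·V_2 - 0.00002778·V_1 - 0.00001099·V_3 - 0.0000303·V_5 = 0
  0.0001332·V_3 - 0.00001099·V_2 - 0.00005556·V_5 = 0
  0.05274·V_5 - 0.01099·V_1 - 0.0000303·V_2 - 0.00005556·V_3 = 0
Solving these 4 simultaneous equations (Gaussian elimination) gives:
  V_1 = 14.41 V, V_2 = 7.412 V, V_3 = 1.866 V, V_5 = 3.009 V
I_R4 = (V_3 - V_4)/R4 = (1.866 - 0)/15000 = 0.0001244 A
|I_R4| = 0.0001244 A

Final answer: |I_R4| = 0.0001244 A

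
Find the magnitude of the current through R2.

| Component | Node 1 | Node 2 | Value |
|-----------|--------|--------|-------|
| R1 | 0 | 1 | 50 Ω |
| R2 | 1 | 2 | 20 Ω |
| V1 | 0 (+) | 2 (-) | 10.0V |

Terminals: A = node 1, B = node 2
Nodal analysis, taking node 2 as the 0 V reference.
Source V1 fixes V_0 = 10 V.
KCL at each unknown node (sum of currents leaving = 0; resistances in Ω):
  Node 1: (V_1 - 10)/50 + (V_1 - 0)/20 = 0
Collecting terms: 0.07 × V_1 = 0.2  =>  V_1 = 2.857 V
I_R2 = (V_1 - V_2)/R2 = (2.857 - 0)/20 = 0.1429 A
|I_R2| = 0.1429 A

Final answer: |I_R2| = 0.1429 A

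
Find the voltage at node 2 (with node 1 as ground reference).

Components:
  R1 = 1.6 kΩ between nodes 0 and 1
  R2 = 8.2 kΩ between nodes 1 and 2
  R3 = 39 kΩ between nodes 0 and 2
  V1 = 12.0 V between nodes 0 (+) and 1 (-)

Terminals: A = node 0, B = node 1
Nodal analysis, taking node 1 as the 0 V reference.
Source V1 fixes V_0 = 12 V.
KCL at each unknown node (sum of currents leaving = 0; resistances in Ω):
  Node 2: (V_2 - 0)/8200 + (V_2 - 12)/39000 = 0
Collecting terms: 0.0001476 × V_2 = 0.0003077  =>  V_2 = 2.085 V
The requested potential is V_2 = 2.085 V.

Final answer: V_2 = 2.085 V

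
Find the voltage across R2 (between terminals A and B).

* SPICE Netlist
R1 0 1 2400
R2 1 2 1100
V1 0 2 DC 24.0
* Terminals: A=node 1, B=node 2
R1 and R2 are in series across V1 (node 0 → node 1 → node 2), and the output A–B is taken across R2, so this is a voltage divider.
Series current: I = V1/(R1 + R2) = 24/(2400 + 1100) = 24/3500 = 0.006857 A
V_R2 = I × R2 = V1 × R2/(R1 + R2) = 24 × 1100/3500 = 7.543 V

Final answer: 7.543 V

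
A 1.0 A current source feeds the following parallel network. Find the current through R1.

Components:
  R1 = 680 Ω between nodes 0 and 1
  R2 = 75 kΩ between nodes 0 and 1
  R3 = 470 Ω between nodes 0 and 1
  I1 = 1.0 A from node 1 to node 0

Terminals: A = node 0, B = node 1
All resistors sit directly between nodes 0 and 1, so they are in parallel and share one voltage V; the full source current 1 A splits among them.
1/R_par = 1/680 + 1/75000 + 1/470 = 0.003612 S  =>  R_par = 276.9 Ω
V = I × R_par = 1 × 276.9 = 276.9 V
I_R1 = V/R1 = 276.9/680 = 0.4072 A

Final answer: 0.4072 A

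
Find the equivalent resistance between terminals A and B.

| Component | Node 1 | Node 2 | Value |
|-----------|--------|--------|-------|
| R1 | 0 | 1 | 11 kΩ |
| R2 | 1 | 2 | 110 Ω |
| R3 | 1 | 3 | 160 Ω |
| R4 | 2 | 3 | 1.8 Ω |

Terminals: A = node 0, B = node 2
Reduce the network between node 0 (A) and node 2 (B) by series/parallel combination:
  Rs1 = R3 + R4 (series, joined only at node 3) = 160 + 1.8 = 161.8 Ω
  Rp1 = R2 ‖ Rs1 (parallel, both between nodes 1 and 2) = 1/(1/110 + 1/161.8) = 65.48 Ω
  Rs2 = R1 + Rp1 (series, joined only at node 1) = 11000 + 65.48 = 11070 Ω
R_eq = 11.07 kΩ

Final answer: 11.07 kΩ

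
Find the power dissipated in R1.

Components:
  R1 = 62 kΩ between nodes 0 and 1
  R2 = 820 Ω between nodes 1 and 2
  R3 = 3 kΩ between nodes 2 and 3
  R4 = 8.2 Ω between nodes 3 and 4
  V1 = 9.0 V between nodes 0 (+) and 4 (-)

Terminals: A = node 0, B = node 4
Nodal analysis, taking node 4 as the 0 V reference.
Source V1 fixes V_0 = 9 V.
KCL at each unknown node (sum of currents leaving = 0; resistances in Ω):
  Node 1: (V_1 - 9)/62000 + (V_1 - V_2)/820 = 0
  Node 2: (V_2 - V_1)/820 + (V_2 - V_3)/3000 = 0
  Node 3: (V_3 - V_2)/3000 + (V_3 - 0)/8.2 = 0
Collecting terms (coefficients in siemens):
  0.001236·V_1 - 0.00122·V_2 = 0.0001452
  0.001553·V_2 - 0.00122·V_1 - 0.0003333·V_3 = 0
  0.1223·V_3 - 0.0003333·V_2 = 0
Solving these 3 simultaneous equations (Gaussian elimination) gives:
  V_1 = 0.5234 V, V_2 = 0.4113 V, V_3 = 0.001121 V
I_R1 = (V_0 - V_1)/R1 = (9 - 0.5234)/62000 = 0.0001367 A
P_R1 = I_R1² × R1 = (0.0001367)² × 62000 = 0.001159 W

Final answer: 0.001159 W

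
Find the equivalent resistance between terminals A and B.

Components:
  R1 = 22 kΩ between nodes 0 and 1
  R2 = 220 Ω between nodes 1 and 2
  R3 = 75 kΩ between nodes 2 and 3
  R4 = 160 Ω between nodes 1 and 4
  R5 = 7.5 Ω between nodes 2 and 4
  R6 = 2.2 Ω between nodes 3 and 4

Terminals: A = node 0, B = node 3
The network is not a plain series/parallel combination. Inject a 1 A test current into terminal A (node 0) and return it from terminal B (node 3); then R_eq = V_A / (1 A).
Nodal analysis, taking node 3 as the 0 V reference.
Current source I_test pushes 1 A into node 0 and draws it out of node 3.
KCL at each unknown node (sum of currents leaving = 0; resistances in Ω):
  Node 0: (V_0 - V_1)/22000 - 1 = 0
  Node 1: (V_1 - V_0)/22000 + (V_1 - V_2)/220 + (V_1 - V_4)/160 = 0
  Node 2: (V_2 - V_1)/220 + (V_2 - 0)/75000 + (V_2 - V_4)/7.5 = 0
  Node 4: (V_4 - V_1)/160 + (V_4 - V_2)/7.5 + (V_4 - 0)/2.2 = 0
Collecting terms (coefficients in siemens):
  0.00004545·V_0 - 0.00004545·V_1 = 1
  0.01084·V_1 - 0.00004545·V_0 - 0.004545·V_2 - 0.00625·V_4 = 0
  0.1379·V_2 - 0.004545·V_1 - 0.1333·V_4 = 0
  0.5941·V_4 - 0.00625·V_1 - 0.1333·V_2 = 0
Solving these 4 simultaneous equations (Gaussian elimination) gives:
  V_0 = 22100 V, V_1 = 96.14 V, V_2 = 5.296 V, V_4 = 2.2 V
R_eq = V_0 / 1 A = 22100 Ω = 22.1 kΩ

Final answer: 22.1 kΩ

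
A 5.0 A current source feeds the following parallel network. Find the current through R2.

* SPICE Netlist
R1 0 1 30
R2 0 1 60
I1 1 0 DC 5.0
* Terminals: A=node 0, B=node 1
All resistors sit directly between nodes 0 and 1, so they are in parallel and share one voltage V; the full source current 5 A splits among them.
1/R_par = 1/30 + 1/60 = 0.05 S  =>  R_par = 20 Ω
V = I × R_par = 5 × 20 = 100 V
I_R2 = V/R2 = 100/60 = 1.667 A

Final answer: 1.667 A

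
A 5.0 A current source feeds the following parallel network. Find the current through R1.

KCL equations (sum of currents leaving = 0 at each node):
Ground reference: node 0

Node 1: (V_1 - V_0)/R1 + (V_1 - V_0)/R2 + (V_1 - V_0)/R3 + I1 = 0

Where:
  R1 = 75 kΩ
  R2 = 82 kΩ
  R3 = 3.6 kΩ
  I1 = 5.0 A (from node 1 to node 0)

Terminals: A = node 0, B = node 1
All resistors sit directly between nodes 0 and 1, so they are in parallel and share one voltage V; the full source current 5 A splits among them.
1/R_par = 1/75000 + 1/82000 + 1/3600 = 0.0003033 S  =>  R_par = 3297 Ω
V = I × R_par = 5 × 3297 = 16480 V
I_R1 = V/R1 = 16480/75000 = 0.2198 A

Final answer: 0.2198 A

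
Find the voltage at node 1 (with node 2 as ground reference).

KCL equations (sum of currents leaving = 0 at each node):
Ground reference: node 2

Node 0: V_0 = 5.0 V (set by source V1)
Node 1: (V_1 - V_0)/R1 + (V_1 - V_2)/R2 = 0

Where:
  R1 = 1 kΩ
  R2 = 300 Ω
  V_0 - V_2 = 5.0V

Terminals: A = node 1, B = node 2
Nodal analysis, taking node 2 as the 0 V reference.
Source V1 fixes V_0 = 5 V.
KCL at each unknown node (sum of currents leaving = 0; resistances in Ω):
  Node 1: (V_1 - 5)/1000 + (V_1 - 0)/300 = 0
Collecting terms: 0.004333 × V_1 = 0.005  =>  V_1 = 1.154 V
The requested potential is V_1 = 1.154 V.

Final answer: V_1 = 1.154 V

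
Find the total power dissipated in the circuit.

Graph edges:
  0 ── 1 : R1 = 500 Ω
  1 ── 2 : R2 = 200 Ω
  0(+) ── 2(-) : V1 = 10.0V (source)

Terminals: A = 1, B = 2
Nodal analysis, taking node 2 as the 0 V reference.
Source V1 fixes V_0 = 10 V.
KCL at each unknown node (sum of currents leaving = 0; resistances in Ω):
  Node 1: (V_1 - 10)/500 + (V_1 - 0)/200 = 0
Collecting terms: 0.007 × V_1 = 0.02  =>  V_1 = 2.857 V
Power in each resistor, P = (ΔV)²/R:
  P_R1 = (10 - 2.857)²/500 = 0.102 W
  P_R2 = (2.857 - 0)²/200 = 0.04082 W
P_total = P_R1 + P_R2 = 0.1429 W

Final answer: 0.1429 W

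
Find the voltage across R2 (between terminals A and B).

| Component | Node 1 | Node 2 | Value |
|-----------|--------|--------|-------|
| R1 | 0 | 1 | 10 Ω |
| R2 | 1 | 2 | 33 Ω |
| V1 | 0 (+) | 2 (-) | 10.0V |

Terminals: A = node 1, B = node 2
R1 and R2 are in series across V1 (node 0 → node 1 → node 2), and the output A–B is taken across R2, so this is a voltage divider.
Series current: I = V1/(R1 + R2) = 10/(10 + 33) = 10/43 = 0.2326 A
V_R2 = I × R2 = V1 × R2/(R1 + R2) = 10 × 33/43 = 7.674 V

Final answer: 7.674 V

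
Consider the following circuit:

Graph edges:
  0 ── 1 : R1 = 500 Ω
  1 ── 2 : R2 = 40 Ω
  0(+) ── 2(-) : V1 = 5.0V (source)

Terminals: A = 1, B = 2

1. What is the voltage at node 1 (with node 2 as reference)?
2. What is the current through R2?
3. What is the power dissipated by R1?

Nodal analysis, taking node 2 as the 0 V reference.
Source V1 fixes V_0 = 5 V.
KCL at each unknown node (sum of currents leaving = 0; resistances in Ω):
  Node 1: (V_1 - 5)/500 + (V_1 - 0)/40 = 0
Collecting terms: 0.027 × V_1 = 0.01  =>  V_1 = 0.3704 V
Part 1:
  Read off the nodal solution: V_1 = 0.3704 V
Part 2:
  I_R2 = (V_1 - V_2)/R2 = (0.3704 - 0)/40 = 0.009259 A
  Magnitude: I_R2 = 0.009259 A
Part 3:
  I_R1 = (V_0 - V_1)/R1 = (5 - 0.3704)/500 = 0.009259 A
  P_R1 = I_R1² × R1 = (0.009259)² × 500 = 0.04287 W

Final answers:
1. V_1 = 0.3704 V
2. I_R2 = 0.009259 A
3. P_R1 = 0.04287 W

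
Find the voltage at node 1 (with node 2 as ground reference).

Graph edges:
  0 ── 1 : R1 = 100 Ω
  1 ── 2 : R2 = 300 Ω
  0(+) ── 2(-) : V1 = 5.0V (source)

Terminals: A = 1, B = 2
Nodal analysis, taking node 2 as the 0 V reference.
Source V1 fixes V_0 = 5 V.
KCL at each unknown node (sum of currents leaving = 0; resistances in Ω):
  Node 1: (V_1 - 5)/100 + (V_1 - 0)/300 = 0
Collecting terms: 0.01333 × V_1 = 0.05  =>  V_1 = 3.75 V
The requested potential is V_1 = 3.75 V.

Final answer: V_1 = 3.75 V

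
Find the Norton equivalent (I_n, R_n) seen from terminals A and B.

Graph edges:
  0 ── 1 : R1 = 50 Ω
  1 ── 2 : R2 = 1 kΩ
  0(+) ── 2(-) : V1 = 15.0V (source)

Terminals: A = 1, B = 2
Find the Thévenin equivalent first; then I_n = V_th/R_th and R_n = R_th.
Step 1 — V_th is the open-circuit voltage V_A - V_B (nothing connected across the terminals).
Nodal analysis, taking node 2 as the 0 V reference.
Source V1 fixes V_0 = 15 V.
KCL at each unknown node (sum of currents leaving = 0; resistances in Ω):
  Node 1: (V_1 - 15)/50 + (V_1 - 0)/1000 = 0
Collecting terms: 0.021 × V_1 = 0.3  =>  V_1 = 14.29 V
V_th = V_1 - V_2 = 14.29 - 0 = 14.29 V
Step 2 — R_th: zero the source — replace V1 by a short circuit (node 2 merges into node 0) — and find the resistance seen between A (node 1) and B (node 0).
Reduce the network between node 1 (A) and node 0 (B) by series/parallel combination:
  Rp1 = R1 ‖ R2 (parallel, both between nodes 0 and 1) = 1/(1/50 + 1/1000) = 47.62 Ω
R_th = 47.62 Ω
I_n = V_th/R_th = 14.29/47.62 = 0.3 A, and R_n = R_th = 47.62 Ω

Final answer: I_n = 0.3 A, R_n = 47.62 Ω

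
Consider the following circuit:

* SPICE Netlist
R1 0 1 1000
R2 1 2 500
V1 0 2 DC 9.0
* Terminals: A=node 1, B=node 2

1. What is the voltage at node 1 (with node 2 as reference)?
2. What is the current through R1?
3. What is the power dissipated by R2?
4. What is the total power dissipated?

Nodal analysis, taking node 2 as the 0 V reference.
Source V1 fixes V_0 = 9 V.
KCL at each unknown node (sum of currents leaving = 0; resistances in Ω):
  Node 1: (V_1 - 9)/1000 + (V_1 - 0)/500 = 0
Collecting terms: 0.003 × V_1 = 0.009  =>  V_1 = 3 V
Part 1:
  Read off the nodal solution: V_1 = 3 V
Part 2:
  I_R1 = (V_0 - V_1)/R1 = (9 - 3)/1000 = 0.006 A
  Magnitude: I_R1 = 0.006 A
Part 3:
  I_R2 = (V_1 - V_2)/R2 = (3 - 0)/500 = 0.006 A
  P_R2 = I_R2² × R2 = (0.006)² × 500 = 0.018 W
Part 4:
  Power in each resistor, P = (ΔV)²/R:
    P_R1 = (9 - 3)²/1000 = 0.036 W
    P_R2 = (3 - 0)²/500 = 0.018 W
  P_total = P_R1 + P_R2 = 0.054 W

Final answers:
1. V_1 = 3 V
2. I_R1 = 0.006 A
3. P_R2 = 0.018 W
4. P_total = 0.054 W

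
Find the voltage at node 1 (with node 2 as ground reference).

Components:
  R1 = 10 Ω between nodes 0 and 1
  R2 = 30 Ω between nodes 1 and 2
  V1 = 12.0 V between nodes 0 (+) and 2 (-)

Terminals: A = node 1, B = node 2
Nodal analysis, taking node 2 as the 0 V reference.
Source V1 fixes V_0 = 12 V.
KCL at each unknown node (sum of currents leaving = 0; resistances in Ω):
  Node 1: (V_1 - 12)/10 + (V_1 - 0)/30 = 0
Collecting terms: 0.1333 × V_1 = 1.2  =>  V_1 = 9 V
The requested potential is V_1 = 9 V.

Final answer: V_1 = 9 V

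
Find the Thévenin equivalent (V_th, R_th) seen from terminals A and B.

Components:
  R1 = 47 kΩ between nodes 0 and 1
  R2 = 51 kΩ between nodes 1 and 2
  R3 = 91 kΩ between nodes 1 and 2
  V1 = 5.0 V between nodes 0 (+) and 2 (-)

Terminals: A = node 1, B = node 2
Step 1 — V_th is the open-circuit voltage V_A - V_B (nothing connected across the terminals).
Nodal analysis, taking node 2 as the 0 V reference.
Source V1 fixes V_0 = 5 V.
KCL at each unknown node (sum of currents leaving = 0; resistances in Ω):
  Node 1: (V_1 - 5)/47000 + (V_1 - 0)/51000 + (V_1 - 0)/91000 = 0
Collecting terms: 0.00005187 × V_1 = 0.0001064  =>  V_1 = 2.051 V
V_th = V_1 - V_2 = 2.051 - 0 = 2.051 V
Step 2 — R_th: zero the source — replace V1 by a short circuit (node 2 merges into node 0) — and find the resistance seen between A (node 1) and B (node 0).
Reduce the network between node 1 (A) and node 0 (B) by series/parallel combination:
  Rp1 = R1 ‖ R2 ‖ R3 (parallel, all between nodes 0 and 1) = 1/(1/47000 + 1/51000 + 1/91000) = 19280 Ω
R_th = 19.28 kΩ

Final answer: V_th = 2.051 V, R_th = 19.28 kΩ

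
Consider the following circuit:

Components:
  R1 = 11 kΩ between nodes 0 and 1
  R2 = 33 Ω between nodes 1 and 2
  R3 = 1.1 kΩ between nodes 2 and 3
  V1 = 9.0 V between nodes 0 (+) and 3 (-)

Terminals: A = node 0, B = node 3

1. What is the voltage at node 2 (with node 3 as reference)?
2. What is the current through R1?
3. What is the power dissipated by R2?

Nodal analysis, taking node 3 as the 0 V reference.
Source V1 fixes V_0 = 9 V.
KCL at each unknown node (sum of currents leaving = 0; resistances in Ω):
  Node 1: (V_1 - 9)/11000 + (V_1 - V_2)/33 = 0
  Node 2: (V_2 - V_1)/33 + (V_2 - 0)/1100 = 0
Collecting terms (coefficients in siemens):
  0.03039·V_1 - 0.0303·V_2 = 0.0008182
  0.03121·V_2 - 0.0303·V_1 = 0
Determinant D = (0.03039)(0.03121) - (-0.0303)(-0.0303) = 0.00003039
V_1 = [(0.0008182)(0.03121) - (-0.0303)(0)]/D = 0.8404 V
V_2 = [(0.03039)(0) - (0.0008182)(-0.0303)]/D = 0.816 V
Part 1:
  Read off the nodal solution: V_2 = 0.816 V
Part 2:
  I_R1 = (V_0 - V_1)/R1 = (9 - 0.8404)/11000 = 0.0007418 A
  Magnitude: I_R1 = 0.0007418 A
Part 3:
  I_R2 = (V_1 - V_2)/R2 = (0.8404 - 0.816)/33 = 0.0007418 A
  P_R2 = I_R2² × R2 = (0.0007418)² × 33 = 0.00001816 W

Final answers:
1. V_2 = 0.816 V
2. I_R1 = 0.0007418 A
3. P_R2 = 1.816e-05 W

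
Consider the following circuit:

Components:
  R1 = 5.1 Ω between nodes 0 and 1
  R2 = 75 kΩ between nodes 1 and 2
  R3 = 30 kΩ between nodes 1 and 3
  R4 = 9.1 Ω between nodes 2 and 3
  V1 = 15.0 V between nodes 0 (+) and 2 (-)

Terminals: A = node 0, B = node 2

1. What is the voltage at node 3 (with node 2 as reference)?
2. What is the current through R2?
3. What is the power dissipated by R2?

Nodal analysis, taking node 2 as the 0 V reference.
Source V1 fixes V_0 = 15 V.
KCL at each unknown node (sum of currents leaving = 0; resistances in Ω):
  Node 1: (V_1 - 15)/5.1 + (V_1 - 0)/75000 + (V_1 - V_3)/30000 = 0
  Node 3: (V_3 - V_1)/30000 + (V_3 - 0)/9.1 = 0
Collecting terms (coefficients in siemens):
  0.1961·V_1 - 0.00003333·V_3 = 2.941
  0.1099·V_3 - 0.00003333·V_1 = 0
Determinant D = (0.1961)(0.1099) - (-0.00003333)(-0.00003333) = 0.02156
V_1 = [(2.941)(0.1099) - (-0.00003333)(0)]/D = 15 V
V_3 = [(0.1961)(0) - (2.941)(-0.00003333)]/D = 0.004548 V
Part 1:
  Read off the nodal solution: V_3 = 0.004548 V
Part 2:
  I_R2 = (V_1 - V_2)/R2 = (15 - 0)/75000 = 0.0002 A
  Magnitude: I_R2 = 0.0002 A
Part 3:
  I_R2 = (V_1 - V_2)/R2 = (15 - 0)/75000 = 0.0002 A
  P_R2 = I_R2² × R2 = (0.0002)² × 75000 = 0.002999 W

Final answers:
1. V_3 = 0.004548 V
2. I_R2 = 0.0002 A
3. P_R2 = 0.002999 W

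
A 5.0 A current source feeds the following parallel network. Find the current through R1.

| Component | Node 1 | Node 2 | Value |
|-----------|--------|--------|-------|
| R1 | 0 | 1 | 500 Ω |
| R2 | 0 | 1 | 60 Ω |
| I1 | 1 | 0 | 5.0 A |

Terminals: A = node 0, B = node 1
All resistors sit directly between nodes 0 and 1, so they are in parallel and share one voltage V; the full source current 5 A splits among them.
1/R_par = 1/500 + 1/60 = 0.01867 S  =>  R_par = 53.57 Ω
V = I × R_par = 5 × 53.57 = 267.9 V
I_R1 = V/R1 = 267.9/500 = 0.5357 A

Final answer: 0.5357 A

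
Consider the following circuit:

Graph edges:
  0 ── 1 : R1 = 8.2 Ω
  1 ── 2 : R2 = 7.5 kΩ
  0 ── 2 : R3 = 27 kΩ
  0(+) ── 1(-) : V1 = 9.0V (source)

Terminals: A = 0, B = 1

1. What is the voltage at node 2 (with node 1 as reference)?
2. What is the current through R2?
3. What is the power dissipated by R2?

Nodal analysis, taking node 1 as the 0 V reference.
Source V1 fixes V_0 = 9 V.
KCL at each unknown node (sum of currents leaving = 0; resistances in Ω):
  Node 2: (V_2 - 0)/7500 + (V_2 - 9)/27000 = 0
Collecting terms: 0.0001704 × V_2 = 0.0003333  =>  V_2 = 1.957 V
Part 1:
  Read off the nodal solution: V_2 = 1.957 V
Part 2:
  I_R2 = (V_1 - V_2)/R2 = (0 - 1.957)/7500 = -0.0002609 A
  Magnitude: I_R2 = 0.0002609 A
Part 3:
  I_R2 = (V_1 - V_2)/R2 = (0 - 1.957)/7500 = -0.0002609 A
  P_R2 = I_R2² × R2 = (-0.0002609)² × 7500 = 0.0005104 W

Final answers:
1. V_2 = 1.957 V
2. I_R2 = 0.0002609 A
3. P_R2 = 0.0005104 W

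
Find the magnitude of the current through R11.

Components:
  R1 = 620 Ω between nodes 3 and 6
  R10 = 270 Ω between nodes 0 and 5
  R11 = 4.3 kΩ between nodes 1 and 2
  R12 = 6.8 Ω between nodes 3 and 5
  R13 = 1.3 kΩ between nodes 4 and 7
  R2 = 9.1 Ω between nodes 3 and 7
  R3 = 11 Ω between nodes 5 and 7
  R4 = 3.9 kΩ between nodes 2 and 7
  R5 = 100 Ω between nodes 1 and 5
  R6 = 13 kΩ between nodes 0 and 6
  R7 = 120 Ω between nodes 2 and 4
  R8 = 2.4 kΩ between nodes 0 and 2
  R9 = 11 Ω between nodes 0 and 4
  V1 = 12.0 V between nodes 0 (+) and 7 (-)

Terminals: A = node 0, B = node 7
Nodal analysis, taking node 7 as the 0 V reference.
Source V1 fixes V_0 = 12 V.
KCL at each unknown node (sum of currents leaving = 0; resistances in Ω):
  Node 1: (V_1 - V_5)/100 + (V_1 - V_2)/4300 = 0
  Node 2: (V_2 - 0)/3900 + (V_2 - V_4)/120 + (V_2 - 12)/2400 + (V_2 - V_1)/4300 = 0
  Node 3: (V_3 - V_6)/620 + (V_3 - 0)/9.1 + (V_3 - V_5)/6.8 = 0
  Node 4: (V_4 - V_2)/120 + (V_4 - 12)/11 + (V_4 - 0)/1300 = 0
  Node 5: (V_5 - 0)/11 + (V_5 - V_1)/100 + (V_5 - 12)/270 + (V_5 - V_3)/6.8 = 0
  Node 6: (V_6 - V_3)/620 + (V_6 - 12)/13000 = 0
Collecting terms (coefficients in siemens):
  0.01023·V_1 - 0.0002326·V_2 - 0.01·V_5 = 0
  0.009239·V_2 - 0.0002326·V_1 - 0.008333·V_4 = 0.005
  0.2586·V_3 - 0.1471·V_5 - 0.001613·V_6 = 0
  0.1·V_4 - 0.008333·V_2 = 1.091
  0.2517·V_5 - 0.01·V_1 - 0.1471·V_3 = 0.04444
  0.00169·V_6 - 0.001613·V_3 = 0.0009231
Solving these 6 simultaneous equations (Gaussian elimination) gives:
  V_1 = 0.5497 V, V_2 = 11.24 V, V_3 = 0.1757 V, V_4 = 11.84 V
  V_5 = 0.3011 V, V_6 = 0.714 V
I_R11 = (V_1 - V_2)/R11 = (0.5497 - 11.24)/4300 = -0.002486 A
|I_R11| = 0.002486 A

Final answer: |I_R11| = 0.002486 A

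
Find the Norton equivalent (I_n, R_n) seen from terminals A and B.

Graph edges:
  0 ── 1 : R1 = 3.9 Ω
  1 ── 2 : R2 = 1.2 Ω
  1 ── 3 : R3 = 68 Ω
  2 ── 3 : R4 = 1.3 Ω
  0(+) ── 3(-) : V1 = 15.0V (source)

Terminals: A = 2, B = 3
Find the Thévenin equivalent first; then I_n = V_th/R_th and R_n = R_th.
Step 1 — V_th is the open-circuit voltage V_A - V_B (nothing connected across the terminals).
Nodal analysis, taking node 3 as the 0 V reference.
Source V1 fixes V_0 = 15 V.
KCL at each unknown node (sum of currents leaving = 0; resistances in Ω):
  Node 1: (V_1 - 15)/3.9 + (V_1 - V_2)/1.2 + (V_1 - 0)/68 = 0
  Node 2: (V_2 - V_1)/1.2 + (V_2 - 0)/1.3 = 0
Collecting terms (coefficients in siemens):
  1.104·V_1 - 0.8333·V_2 = 3.846
  1.603·V_2 - 0.8333·V_1 = 0
Determinant D = (1.104)(1.603) - (-0.8333)(-0.8333) = 1.076
V_1 = [(3.846)(1.603) - (-0.8333)(0)]/D = 5.731 V
V_2 = [(1.104)(0) - (3.846)(-0.8333)]/D = 2.98 V
V_th = V_2 - V_3 = 2.98 - 0 = 2.98 V
Step 2 — R_th: zero the source — replace V1 by a short circuit (node 3 merges into node 0) — and find the resistance seen between A (node 2) and B (node 0).
Reduce the network between node 2 (A) and node 0 (B) by series/parallel combination:
  Rp1 = R1 ‖ R3 (parallel, both between nodes 0 and 1) = 1/(1/3.9 + 1/68) = 3.688 Ω
  Rs1 = R2 + Rp1 (series, joined only at node 1) = 1.2 + 3.688 = 4.888 Ω
  Rp2 = R4 ‖ Rs1 (parallel, both between nodes 0 and 2) = 1/(1/1.3 + 1/4.888) = 1.027 Ω
R_th = 1.027 Ω
I_n = V_th/R_th = 2.98/1.027 = 2.902 A, and R_n = R_th = 1.027 Ω

Final answer: I_n = 2.902 A, R_n = 1.027 Ω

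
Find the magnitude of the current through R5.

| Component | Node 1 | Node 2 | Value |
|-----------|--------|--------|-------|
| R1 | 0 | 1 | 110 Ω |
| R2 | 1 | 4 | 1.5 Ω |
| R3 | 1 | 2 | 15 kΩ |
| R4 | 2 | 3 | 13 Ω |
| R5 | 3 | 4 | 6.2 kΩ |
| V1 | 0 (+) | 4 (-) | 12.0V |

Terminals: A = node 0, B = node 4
Nodal analysis, taking node 4 as the 0 V reference.
Source V1 fixes V_0 = 12 V.
KCL at each unknown node (sum of currents leaving = 0; resistances in Ω):
  Node 1: (V_1 - 12)/110 + (V_1 - 0)/1.5 + (V_1 - V_2)/15000 = 0
  Node 2: (V_2 - V_1)/15000 + (V_2 - V_3)/13 = 0
  Node 3: (V_3 - V_2)/13 + (V_3 - 0)/6200 = 0
Collecting terms (coefficients in siemens):
  0.6758·V_1 - 0.00006667·V_2 = 0.1091
  0.07699·V_2 - 0.00006667·V_1 - 0.07692·V_3 = 0
  0.07708·V_3 - 0.07692·V_2 = 0
Solving these 3 simultaneous equations (Gaussian elimination) gives:
  V_1 = 0.1614 V, V_2 = 0.04728 V, V_3 = 0.04718 V
I_R5 = (V_3 - V_4)/R5 = (0.04718 - 0)/6200 = 0.00000761 A
|I_R5| = 0.00000761 A

Final answer: |I_R5| = 7.61e-06 A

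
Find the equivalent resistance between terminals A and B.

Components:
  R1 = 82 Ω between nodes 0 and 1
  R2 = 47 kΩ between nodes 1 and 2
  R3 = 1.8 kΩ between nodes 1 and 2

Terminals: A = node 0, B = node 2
Reduce the network between node 0 (A) and node 2 (B) by series/parallel combination:
  Rp1 = R2 ‖ R3 (parallel, both between nodes 1 and 2) = 1/(1/47000 + 1/1800) = 1734 Ω
  Rs1 = R1 + Rp1 (series, joined only at node 1) = 82 + 1734 = 1816 Ω
R_eq = 1.816 kΩ

Final answer: 1.816 kΩ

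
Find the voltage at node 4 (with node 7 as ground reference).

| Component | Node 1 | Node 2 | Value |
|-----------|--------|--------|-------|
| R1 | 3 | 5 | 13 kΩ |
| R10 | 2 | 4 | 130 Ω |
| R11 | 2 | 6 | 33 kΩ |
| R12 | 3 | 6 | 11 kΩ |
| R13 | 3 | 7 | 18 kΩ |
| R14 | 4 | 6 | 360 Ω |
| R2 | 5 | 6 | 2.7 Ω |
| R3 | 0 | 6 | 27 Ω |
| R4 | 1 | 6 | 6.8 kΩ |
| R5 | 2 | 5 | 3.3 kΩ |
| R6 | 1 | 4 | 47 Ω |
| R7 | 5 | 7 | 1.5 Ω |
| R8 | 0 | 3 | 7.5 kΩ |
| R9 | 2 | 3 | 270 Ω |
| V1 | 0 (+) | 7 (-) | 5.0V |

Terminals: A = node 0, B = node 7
Nodal analysis, taking node 7 as the 0 V reference.
Source V1 fixes V_0 = 5 V.
KCL at each unknown node (sum of currents leaving = 0; resistances in Ω):
  Node 1: (V_1 - V_6)/6800 + (V_1 - V_4)/47 = 0
  Node 2: (V_2 - V_5)/3300 + (V_2 - V_3)/270 + (V_2 - V_4)/130 + (V_2 - V_6)/33000 = 0
  Node 3: (V_3 - V_5)/13000 + (V_3 - 5)/7500 + (V_3 - V_2)/270 + (V_3 - V_6)/11000 + (V_3 - 0)/18000 = 0
  Node 4: (V_4 - V_1)/47 + (V_4 - V_2)/130 + (V_4 - V_6)/360 = 0
  Node 5: (V_5 - V_3)/13000 + (V_5 - V_6)/2.7 + (V_5 - V_2)/3300 + (V_5 - 0)/1.5 = 0
  Node 6: (V_6 - V_5)/2.7 + (V_6 - 5)/27 + (V_6 - V_1)/6800 + (V_6 - V_2)/33000 + (V_6 - V_3)/11000 + (V_6 - V_4)/360 = 0
Collecting terms (coefficients in siemens):
  0.02142·V_1 - 0.02128·V_4 - 0.0001471·V_6 = 0
  0.01173·V_2 - 0.003704·V_3 - 0.007692·V_4 - 0.000303·V_5 - 0.0000303·V_6 = 0
  0.00406·V_3 - 0.003704·V_2 - 0.00007692·V_5 - 0.00009091·V_6 = 0.0006667
  0.03175·V_4 - 0.02128·V_1 - 0.007692·V_2 - 0.002778·V_6 = 0
  1.037·V_5 - 0.000303·V_2 - 0.00007692·V_3 - 0.3704·V_6 = 0
  0.4105·V_6 - 0.0001471·V_1 - 0.0000303·V_2 - 0.00009091·V_3 - 0.002778·V_4 - 0.3704·V_5 = 0.1852
Solving these 6 simultaneous equations (Gaussian elimination) gives:
  V_1 = 0.7599 V, V_2 = 0.7933 V, V_3 = 0.9074 V, V_4 = 0.7605 V
  V_5 = 0.2411 V, V_6 = 0.6744 V
The requested potential is V_4 = 0.7605 V.

Final answer: V_4 = 0.7605 V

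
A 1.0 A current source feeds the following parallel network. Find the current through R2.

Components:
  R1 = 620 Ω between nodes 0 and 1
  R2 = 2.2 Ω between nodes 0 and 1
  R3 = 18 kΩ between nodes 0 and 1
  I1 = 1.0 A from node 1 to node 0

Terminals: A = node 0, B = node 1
All resistors sit directly between nodes 0 and 1, so they are in parallel and share one voltage V; the full source current 1 A splits among them.
1/R_par = 1/620 + 1/2.2 + 1/18000 = 0.4562 S  =>  R_par = 2.192 Ω
V = I × R_par = 1 × 2.192 = 2.192 V
I_R2 = V/R2 = 2.192/2.2 = 0.9963 A

Final answer: 0.9963 A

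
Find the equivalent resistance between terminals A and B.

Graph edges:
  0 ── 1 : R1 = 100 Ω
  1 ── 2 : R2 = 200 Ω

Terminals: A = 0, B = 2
Reduce the network between node 0 (A) and node 2 (B) by series/parallel combination:
  Rs1 = R1 + R2 (series, joined only at node 1) = 100 + 200 = 300 Ω
R_eq = 300 Ω

Final answer: 300 Ω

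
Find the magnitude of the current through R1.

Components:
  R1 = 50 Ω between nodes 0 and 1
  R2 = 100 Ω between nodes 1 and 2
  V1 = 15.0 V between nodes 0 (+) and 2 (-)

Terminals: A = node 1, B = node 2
Nodal analysis, taking node 2 as the 0 V reference.
Source V1 fixes V_0 = 15 V.
KCL at each unknown node (sum of currents leaving = 0; resistances in Ω):
  Node 1: (V_1 - 15)/50 + (V_1 - 0)/100 = 0
Collecting terms: 0.03 × V_1 = 0.3  =>  V_1 = 10 V
I_R1 = (V_0 - V_1)/R1 = (15 - 10)/50 = 0.1 A
|I_R1| = 0.1 A

Final answer: |I_R1| = 0.1 A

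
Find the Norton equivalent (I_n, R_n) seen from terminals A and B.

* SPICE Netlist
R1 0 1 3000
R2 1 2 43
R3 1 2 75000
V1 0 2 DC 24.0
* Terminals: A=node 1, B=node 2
Find the Thévenin equivalent first; then I_n = V_th/R_th and R_n = R_th.
Step 1 — V_th is the open-circuit voltage V_A - V_B (nothing connected across the terminals).
Nodal analysis, taking node 2 as the 0 V reference.
Source V1 fixes V_0 = 24 V.
KCL at each unknown node (sum of currents leaving = 0; resistances in Ω):
  Node 1: (V_1 - 24)/3000 + (V_1 - 0)/43 + (V_1 - 0)/75000 = 0
Collecting terms: 0.0236 × V_1 = 0.008  =>  V_1 = 0.3389 V
V_th = V_1 - V_2 = 0.3389 - 0 = 0.3389 V
Step 2 — R_th: zero the source — replace V1 by a short circuit (node 2 merges into node 0) — and find the resistance seen between A (node 1) and B (node 0).
Reduce the network between node 1 (A) and node 0 (B) by series/parallel combination:
  Rp1 = R1 ‖ R2 ‖ R3 (parallel, all between nodes 0 and 1) = 1/(1/3000 + 1/43 + 1/75000) = 42.37 Ω
R_th = 42.37 Ω
I_n = V_th/R_th = 0.3389/42.37 = 0.008 A, and R_n = R_th = 42.37 Ω

Final answer: I_n = 0.008 A, R_n = 42.37 Ω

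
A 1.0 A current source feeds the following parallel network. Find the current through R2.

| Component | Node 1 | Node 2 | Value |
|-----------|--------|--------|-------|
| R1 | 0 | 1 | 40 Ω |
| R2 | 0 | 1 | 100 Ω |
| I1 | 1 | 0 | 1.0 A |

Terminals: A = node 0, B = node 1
All resistors sit directly between nodes 0 and 1, so they are in parallel and share one voltage V; the full source current 1 A splits among them.
1/R_par = 1/40 + 1/100 = 0.035 S  =>  R_par = 28.57 Ω
V = I × R_par = 1 × 28.57 = 28.57 V
I_R2 = V/R2 = 28.57/100 = 0.2857 A

Final answer: 0.2857 A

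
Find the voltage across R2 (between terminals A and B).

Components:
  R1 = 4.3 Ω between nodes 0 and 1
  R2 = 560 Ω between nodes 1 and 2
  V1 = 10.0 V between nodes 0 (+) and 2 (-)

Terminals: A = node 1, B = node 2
R1 and R2 are in series across V1 (node 0 → node 1 → node 2), and the output A–B is taken across R2, so this is a voltage divider.
Series current: I = V1/(R1 + R2) = 10/(4.3 + 560) = 10/564.3 = 0.01772 A
V_R2 = I × R2 = V1 × R2/(R1 + R2) = 10 × 560/564.3 = 9.924 V

Final answer: 9.924 V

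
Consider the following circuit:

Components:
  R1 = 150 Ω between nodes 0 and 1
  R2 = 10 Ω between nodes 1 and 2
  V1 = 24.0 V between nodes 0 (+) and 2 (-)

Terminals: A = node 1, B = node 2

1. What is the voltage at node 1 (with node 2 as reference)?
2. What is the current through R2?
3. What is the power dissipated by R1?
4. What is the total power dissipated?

Nodal analysis, taking node 2 as the 0 V reference.
Source V1 fixes V_0 = 24 V.
KCL at each unknown node (sum of currents leaving = 0; resistances in Ω):
  Node 1: (V_1 - 24)/150 + (V_1 - 0)/10 = 0
Collecting terms: 0.1067 × V_1 = 0.16  =>  V_1 = 1.5 V
Part 1:
  Read off the nodal solution: V_1 = 1.5 V
Part 2:
  I_R2 = (V_1 - V_2)/R2 = (1.5 - 0)/10 = 0.15 A
  Magnitude: I_R2 = 0.15 A
Part 3:
  I_R1 = (V_0 - V_1)/R1 = (24 - 1.5)/150 = 0.15 A
  P_R1 = I_R1² × R1 = (0.15)² × 150 = 3.375 W
Part 4:
  Power in each resistor, P = (ΔV)²/R:
    P_R1 = (24 - 1.5)²/150 = 3.375 W
    P_R2 = (1.5 - 0)²/10 = 0.225 W
  P_total = P_R1 + P_R2 = 3.6 W

Final answers:
1. V_1 = 1.5 V
2. I_R2 = 0.15 A
3. P_R1 = 3.375 W
4. P_total = 3.6 W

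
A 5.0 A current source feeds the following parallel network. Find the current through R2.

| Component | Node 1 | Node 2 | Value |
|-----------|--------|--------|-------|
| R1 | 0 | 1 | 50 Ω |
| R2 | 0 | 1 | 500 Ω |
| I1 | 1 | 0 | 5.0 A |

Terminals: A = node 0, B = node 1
All resistors sit directly between nodes 0 and 1, so they are in parallel and share one voltage V; the full source current 5 A splits among them.
1/R_par = 1/50 + 1/500 = 0.022 S  =>  R_par = 45.45 Ω
V = I × R_par = 5 × 45.45 = 227.3 V
I_R2 = V/R2 = 227.3/500 = 0.4545 A

Final answer: 0.4545 A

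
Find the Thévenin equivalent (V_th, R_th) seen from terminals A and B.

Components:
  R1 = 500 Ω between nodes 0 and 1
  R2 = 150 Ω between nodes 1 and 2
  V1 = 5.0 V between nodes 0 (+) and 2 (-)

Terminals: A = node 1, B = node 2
Step 1 — V_th is the open-circuit voltage V_A - V_B (nothing connected across the terminals).
Nodal analysis, taking node 2 as the 0 V reference.
Source V1 fixes V_0 = 5 V.
KCL at each unknown node (sum of currents leaving = 0; resistances in Ω):
  Node 1: (V_1 - 5)/500 + (V_1 - 0)/150 = 0
Collecting terms: 0.008667 × V_1 = 0.01  =>  V_1 = 1.154 V
V_th = V_1 - V_2 = 1.154 - 0 = 1.154 V
Step 2 — R_th: zero the source — replace V1 by a short circuit (node 2 merges into node 0) — and find the resistance seen between A (node 1) and B (node 0).
Reduce the network between node 1 (A) and node 0 (B) by series/parallel combination:
  Rp1 = R1 ‖ R2 (parallel, both between nodes 0 and 1) = 1/(1/500 + 1/150) = 115.4 Ω
R_th = 115.4 Ω

Final answer: V_th = 1.154 V, R_th = 115.4 Ω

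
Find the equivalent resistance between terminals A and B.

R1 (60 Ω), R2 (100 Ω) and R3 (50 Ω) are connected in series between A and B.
Reduce the network between node 0 (A) and node 3 (B) by series/parallel combination:
  Rs1 = R1 + R2 (series, joined only at node 1) = 60 + 100 = 160 Ω
  Rs2 = R3 + Rs1 (series, joined only at node 2) = 50 + 160 = 210 Ω
R_eq = 210 Ω

Final answer: 210 Ω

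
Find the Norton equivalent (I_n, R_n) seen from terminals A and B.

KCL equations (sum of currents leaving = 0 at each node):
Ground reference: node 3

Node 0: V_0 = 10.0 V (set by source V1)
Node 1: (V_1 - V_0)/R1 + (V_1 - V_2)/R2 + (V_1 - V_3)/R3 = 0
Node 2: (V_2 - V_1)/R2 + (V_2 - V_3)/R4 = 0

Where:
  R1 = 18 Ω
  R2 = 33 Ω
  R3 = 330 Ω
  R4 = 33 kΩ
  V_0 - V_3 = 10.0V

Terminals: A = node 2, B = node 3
Find the Thévenin equivalent first; then I_n = V_th/R_th and R_n = R_th.
Step 1 — V_th is the open-circuit voltage V_A - V_B (nothing connected across the terminals).
Nodal analysis, taking node 3 as the 0 V reference.
Source V1 fixes V_0 = 10 V.
KCL at each unknown node (sum of currents leaving = 0; resistances in Ω):
  Node 1: (V_1 - 10)/18 + (V_1 - V_2)/33 + (V_1 - 0)/330 = 0
  Node 2: (V_2 - V_1)/33 + (V_2 - 0)/33000 = 0
Collecting terms (coefficients in siemens):
  0.08889·V_1 - 0.0303·V_2 = 0.5556
  0.03033·V_2 - 0.0303·V_1 = 0
Determinant D = (0.08889)(0.03033) - (-0.0303)(-0.0303) = 0.001778
V_1 = [(0.5556)(0.03033) - (-0.0303)(0)]/D = 9.478 V
V_2 = [(0.08889)(0) - (0.5556)(-0.0303)]/D = 9.468 V
V_th = V_2 - V_3 = 9.468 - 0 = 9.468 V
Step 2 — R_th: zero the source — replace V1 by a short circuit (node 3 merges into node 0) — and find the resistance seen between A (node 2) and B (node 0).
Reduce the network between node 2 (A) and node 0 (B) by series/parallel combination:
  Rp1 = R1 ‖ R3 (parallel, both between nodes 0 and 1) = 1/(1/18 + 1/330) = 17.07 Ω
  Rs1 = R2 + Rp1 (series, joined only at node 1) = 33 + 17.07 = 50.07 Ω
  Rp2 = R4 ‖ Rs1 (parallel, both between nodes 0 and 2) = 1/(1/33000 + 1/50.07) = 49.99 Ω
R_th = 49.99 Ω
I_n = V_th/R_th = 9.468/49.99 = 0.1894 A, and R_n = R_th = 49.99 Ω

Final answer: I_n = 0.1894 A, R_n = 49.99 Ω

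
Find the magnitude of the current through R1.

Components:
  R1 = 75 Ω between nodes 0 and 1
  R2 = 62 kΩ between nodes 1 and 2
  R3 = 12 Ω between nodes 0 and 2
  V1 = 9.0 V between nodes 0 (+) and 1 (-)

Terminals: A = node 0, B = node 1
Nodal analysis, taking node 1 as the 0 V reference.
Source V1 fixes V_0 = 9 V.
KCL at each unknown node (sum of currents leaving = 0; resistances in Ω):
  Node 2: (V_2 - 0)/62000 + (V_2 - 9)/12 = 0
Collecting terms: 0.08335 × V_2 = 0.75  =>  V_2 = 8.998 V
I_R1 = (V_0 - V_1)/R1 = (9 - 0)/75 = 0.12 A
|I_R1| = 0.12 A

Final answer: |I_R1| = 0.12 A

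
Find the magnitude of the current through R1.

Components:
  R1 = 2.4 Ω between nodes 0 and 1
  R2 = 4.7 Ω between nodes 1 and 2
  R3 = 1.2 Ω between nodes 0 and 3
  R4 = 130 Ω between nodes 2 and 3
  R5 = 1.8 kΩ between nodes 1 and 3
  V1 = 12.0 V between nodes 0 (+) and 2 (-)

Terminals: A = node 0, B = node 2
Nodal analysis, taking node 2 as the 0 V reference.
Source V1 fixes V_0 = 12 V.
KCL at each unknown node (sum of currents leaving = 0; resistances in Ω):
  Node 1: (V_1 - 12)/2.4 + (V_1 - 0)/4.7 + (V_1 - V_3)/1800 = 0
  Node 3: (V_3 - 12)/1.2 + (V_3 - 0)/130 + (V_3 - V_1)/1800 = 0
Collecting terms (coefficients in siemens):
  0.63·V_1 - 0.0005556·V_3 = 5
  0.8416·V_3 - 0.0005556·V_1 = 10
Determinant D = (0.63)(0.8416) - (-0.0005556)(-0.0005556) = 0.5302
V_1 = [(5)(0.8416) - (-0.0005556)(10)]/D = 7.947 V
V_3 = [(0.63)(10) - (5)(-0.0005556)]/D = 11.89 V
I_R1 = (V_0 - V_1)/R1 = (12 - 7.947)/2.4 = 1.689 A
|I_R1| = 1.689 A

Final answer: |I_R1| = 1.689 A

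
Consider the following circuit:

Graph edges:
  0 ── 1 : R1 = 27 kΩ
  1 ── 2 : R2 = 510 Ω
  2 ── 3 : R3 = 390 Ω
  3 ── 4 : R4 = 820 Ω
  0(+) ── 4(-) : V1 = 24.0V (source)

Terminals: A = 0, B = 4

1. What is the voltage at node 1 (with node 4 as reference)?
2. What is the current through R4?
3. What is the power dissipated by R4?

Nodal analysis, taking node 4 as the 0 V reference.
Source V1 fixes V_0 = 24 V.
KCL at each unknown node (sum of currents leaving = 0; resistances in Ω):
  Node 1: (V_1 - 24)/27000 + (V_1 - V_2)/510 = 0
  Node 2: (V_2 - V_1)/510 + (V_2 - V_3)/390 = 0
  Node 3: (V_3 - V_2)/390 + (V_3 - 0)/820 = 0
Collecting terms (coefficients in siemens):
  0.001998·V_1 - 0.001961·V_2 = 0.0008889
  0.004525·V_2 - 0.001961·V_1 - 0.002564·V_3 = 0
  0.003784·V_3 - 0.002564·V_2 = 0
Solving these 3 simultaneous equations (Gaussian elimination) gives:
  V_1 = 1.437 V, V_2 = 1.011 V, V_3 = 0.6852 V
Part 1:
  Read off the nodal solution: V_1 = 1.437 V
Part 2:
  I_R4 = (V_3 - V_4)/R4 = (0.6852 - 0)/820 = 0.0008357 A
  Magnitude: I_R4 = 0.0008357 A
Part 3:
  I_R4 = (V_3 - V_4)/R4 = (0.6852 - 0)/820 = 0.0008357 A
  P_R4 = I_R4² × R4 = (0.0008357)² × 820 = 0.0005726 W

Final answers:
1. V_1 = 1.437 V
2. I_R4 = 0.0008357 A
3. P_R4 = 0.0005726 W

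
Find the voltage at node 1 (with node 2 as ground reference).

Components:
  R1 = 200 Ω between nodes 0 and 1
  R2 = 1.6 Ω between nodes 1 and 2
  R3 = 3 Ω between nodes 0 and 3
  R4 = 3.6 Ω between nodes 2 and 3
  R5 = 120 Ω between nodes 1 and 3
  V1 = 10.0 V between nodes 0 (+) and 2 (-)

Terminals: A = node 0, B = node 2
Nodal analysis, taking node 2 as the 0 V reference.
Source V1 fixes V_0 = 10 V.
KCL at each unknown node (sum of currents leaving = 0; resistances in Ω):
  Node 1: (V_1 - 10)/200 + (V_1 - 0)/1.6 + (V_1 - V_3)/120 = 0
  Node 3: (V_3 - 10)/3 + (V_3 - 0)/3.6 + (V_3 - V_1)/120 = 0
Collecting terms (coefficients in siemens):
  0.6383·V_1 - 0.008333·V_3 = 0.05
  0.6194·V_3 - 0.008333·V_1 = 3.333
Determinant D = (0.6383)(0.6194) - (-0.008333)(-0.008333) = 0.3953
V_1 = [(0.05)(0.6194) - (-0.008333)(3.333)]/D = 0.1486 V
V_3 = [(0.6383)(3.333) - (0.05)(-0.008333)]/D = 5.383 V
The requested potential is V_1 = 0.1486 V.

Final answer: V_1 = 0.1486 V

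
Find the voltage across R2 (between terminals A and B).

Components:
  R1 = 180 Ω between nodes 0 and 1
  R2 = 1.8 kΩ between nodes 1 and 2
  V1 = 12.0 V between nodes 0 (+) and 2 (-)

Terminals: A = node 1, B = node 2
R1 and R2 are in series across V1 (node 0 → node 1 → node 2), and the output A–B is taken across R2, so this is a voltage divider.
Series current: I = V1/(R1 + R2) = 12/(180 + 1800) = 12/1980 = 0.006061 A
V_R2 = I × R2 = V1 × R2/(R1 + R2) = 12 × 1800/1980 = 10.91 V

Final answer: 10.91 V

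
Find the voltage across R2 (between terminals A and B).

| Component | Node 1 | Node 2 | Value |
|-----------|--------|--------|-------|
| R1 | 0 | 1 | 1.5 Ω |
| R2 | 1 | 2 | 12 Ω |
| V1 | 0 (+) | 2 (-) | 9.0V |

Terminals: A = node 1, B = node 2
R1 and R2 are in series across V1 (node 0 → node 1 → node 2), and the output A–B is taken across R2, so this is a voltage divider.
Series current: I = V1/(R1 + R2) = 9/(1.5 + 12) = 9/13.5 = 0.6667 A
V_R2 = I × R2 = V1 × R2/(R1 + R2) = 9 × 12/13.5 = 8 V

Final answer: 8 V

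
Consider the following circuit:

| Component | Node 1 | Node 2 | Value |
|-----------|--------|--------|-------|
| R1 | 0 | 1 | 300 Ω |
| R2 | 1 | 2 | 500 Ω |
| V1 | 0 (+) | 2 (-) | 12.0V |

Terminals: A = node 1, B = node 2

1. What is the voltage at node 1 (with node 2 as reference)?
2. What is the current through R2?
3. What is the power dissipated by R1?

Nodal analysis, taking node 2 as the 0 V reference.
Source V1 fixes V_0 = 12 V.
KCL at each unknown node (sum of currents leaving = 0; resistances in Ω):
  Node 1: (V_1 - 12)/300 + (V_1 - 0)/500 = 0
Collecting terms: 0.005333 × V_1 = 0.04  =>  V_1 = 7.5 V
Part 1:
  Read off the nodal solution: V_1 = 7.5 V
Part 2:
  I_R2 = (V_1 - V_2)/R2 = (7.5 - 0)/500 = 0.015 A
  Magnitude: I_R2 = 0.015 A
Part 3:
  I_R1 = (V_0 - V_1)/R1 = (12 - 7.5)/300 = 0.015 A
  P_R1 = I_R1² × R1 = (0.015)² × 300 = 0.0675 W

Final answers:
1. V_1 = 7.5 V
2. I_R2 = 0.015 A
3. P_R1 = 0.0675 W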